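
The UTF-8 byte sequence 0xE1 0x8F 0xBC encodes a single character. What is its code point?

Leading byte 0xE1 = 11100001 matches 1110xxxx → 3-byte sequence.
Byte 1: 0xE1 = 11100001, payload 0001 (4 bits).
Byte 2: 0x8F = 10001111 (10xxxxxx ✓), payload 001111.
Byte 3: 0xBC = 10111100 (10xxxxxx ✓), payload 111100.
Concatenate: 0001001111111100 = 0x13FC (16 bits → U+13FC).

U+13FC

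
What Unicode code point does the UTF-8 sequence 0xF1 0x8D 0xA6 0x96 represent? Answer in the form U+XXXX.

U+4D996

Leading byte 0xF1 = 11110001 matches 11110xxx → 4-byte sequence.
Byte 1: 0xF1 = 11110001, payload 001 (3 bits).
Byte 2: 0x8D = 10001101 (10xxxxxx ✓), payload 001101.
Byte 3: 0xA6 = 10100110 (10xxxxxx ✓), payload 100110.
Byte 4: 0x96 = 10010110 (10xxxxxx ✓), payload 010110.
Concatenate: 001001101100110010110 = 0x4D996 (21 bits → U+4D996).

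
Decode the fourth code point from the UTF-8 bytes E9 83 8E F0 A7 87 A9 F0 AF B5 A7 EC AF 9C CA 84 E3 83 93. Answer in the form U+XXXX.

U+CBDC

Offset 0: leading byte 0xE9 = 11101001 → 3-byte char #1 = E9 83 8E.
Offset 3: leading byte 0xF0 = 11110000 → 4-byte char #2 = F0 A7 87 A9.
Offset 7: leading byte 0xF0 = 11110000 → 4-byte char #3 = F0 AF B5 A7.
Offset 11: leading byte 0xEC = 11101100 → 3-byte char #4 = EC AF 9C.
Leading byte 0xEC = 11101100 matches 1110xxxx → 3-byte sequence.
Byte 1: 0xEC = 11101100, payload 1100 (4 bits).
Byte 2: 0xAF = 10101111 (10xxxxxx ✓), payload 101111.
Byte 3: 0x9C = 10011100 (10xxxxxx ✓), payload 011100.
Concatenate: 1100101111011100 = 0xCBDC (16 bits → U+CBDC).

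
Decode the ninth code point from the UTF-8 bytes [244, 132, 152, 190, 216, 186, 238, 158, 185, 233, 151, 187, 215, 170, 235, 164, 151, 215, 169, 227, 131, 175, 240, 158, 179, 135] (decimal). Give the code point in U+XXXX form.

Offset 0: leading byte 0xF4 = 11110100 → 4-byte char #1 = F4 84 98 BE.
Offset 4: leading byte 0xD8 = 11011000 → 2-byte char #2 = D8 BA.
Offset 6: leading byte 0xEE = 11101110 → 3-byte char #3 = EE 9E B9.
Offset 9: leading byte 0xE9 = 11101001 → 3-byte char #4 = E9 97 BB.
Offset 12: leading byte 0xD7 = 11010111 → 2-byte char #5 = D7 AA.
Offset 14: leading byte 0xEB = 11101011 → 3-byte char #6 = EB A4 97.
Offset 17: leading byte 0xD7 = 11010111 → 2-byte char #7 = D7 A9.
Offset 19: leading byte 0xE3 = 11100011 → 3-byte char #8 = E3 83 AF.
Offset 22: leading byte 0xF0 = 11110000 → 4-byte char #9 = F0 9E B3 87.
Leading byte 0xF0 = 11110000 matches 11110xxx → 4-byte sequence.
Byte 1: 0xF0 = 11110000, payload 000 (3 bits).
Byte 2: 0x9E = 10011110 (10xxxxxx ✓), payload 011110.
Byte 3: 0xB3 = 10110011 (10xxxxxx ✓), payload 110011.
Byte 4: 0x87 = 10000111 (10xxxxxx ✓), payload 000111.
Concatenate: 000011110110011000111 = 0x1ECC7 (21 bits → U+1ECC7).

U+1ECC7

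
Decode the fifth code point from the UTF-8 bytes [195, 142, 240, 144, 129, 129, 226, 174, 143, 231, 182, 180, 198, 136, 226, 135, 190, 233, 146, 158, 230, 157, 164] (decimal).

U+0188

Offset 0: leading byte 0xC3 = 11000011 → 2-byte char #1 = C3 8E.
Offset 2: leading byte 0xF0 = 11110000 → 4-byte char #2 = F0 90 81 81.
Offset 6: leading byte 0xE2 = 11100010 → 3-byte char #3 = E2 AE 8F.
Offset 9: leading byte 0xE7 = 11100111 → 3-byte char #4 = E7 B6 B4.
Offset 12: leading byte 0xC6 = 11000110 → 2-byte char #5 = C6 88.
Leading byte 0xC6 = 11000110 matches 110xxxxx → 2-byte sequence.
Byte 1: 0xC6 = 11000110, payload 00110 (5 bits).
Byte 2: 0x88 = 10001000 (10xxxxxx ✓), payload 001000.
Concatenate: 00110001000 = 0x188 (11 bits → U+0188).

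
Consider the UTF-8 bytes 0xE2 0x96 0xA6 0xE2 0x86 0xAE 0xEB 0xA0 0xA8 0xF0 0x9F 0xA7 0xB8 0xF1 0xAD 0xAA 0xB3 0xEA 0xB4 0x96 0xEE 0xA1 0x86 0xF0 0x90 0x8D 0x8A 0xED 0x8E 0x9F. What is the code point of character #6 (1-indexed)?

U+AD16

Offset 0: leading byte 0xE2 = 11100010 → 3-byte char #1 = E2 96 A6.
Offset 3: leading byte 0xE2 = 11100010 → 3-byte char #2 = E2 86 AE.
Offset 6: leading byte 0xEB = 11101011 → 3-byte char #3 = EB A0 A8.
Offset 9: leading byte 0xF0 = 11110000 → 4-byte char #4 = F0 9F A7 B8.
Offset 13: leading byte 0xF1 = 11110001 → 4-byte char #5 = F1 AD AA B3.
Offset 17: leading byte 0xEA = 11101010 → 3-byte char #6 = EA B4 96.
Leading byte 0xEA = 11101010 matches 1110xxxx → 3-byte sequence.
Byte 1: 0xEA = 11101010, payload 1010 (4 bits).
Byte 2: 0xB4 = 10110100 (10xxxxxx ✓), payload 110100.
Byte 3: 0x96 = 10010110 (10xxxxxx ✓), payload 010110.
Concatenate: 1010110100010110 = 0xAD16 (16 bits → U+AD16).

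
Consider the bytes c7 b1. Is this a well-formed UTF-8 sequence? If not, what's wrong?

Leading byte 0xC7 = 11000111 → 2-byte form.
Continuation bytes 0xB1=10110001 all match 10xxxxxx.
Decoded value 0x1F1 is ≥ 0x80 (shortest form) and not a surrogate.

valid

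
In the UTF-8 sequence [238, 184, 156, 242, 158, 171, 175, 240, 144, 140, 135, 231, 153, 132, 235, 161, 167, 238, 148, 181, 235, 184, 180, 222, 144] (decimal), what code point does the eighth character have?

U+0790

Offset 0: leading byte 0xEE = 11101110 → 3-byte char #1 = EE B8 9C.
Offset 3: leading byte 0xF2 = 11110010 → 4-byte char #2 = F2 9E AB AF.
Offset 7: leading byte 0xF0 = 11110000 → 4-byte char #3 = F0 90 8C 87.
Offset 11: leading byte 0xE7 = 11100111 → 3-byte char #4 = E7 99 84.
Offset 14: leading byte 0xEB = 11101011 → 3-byte char #5 = EB A1 A7.
Offset 17: leading byte 0xEE = 11101110 → 3-byte char #6 = EE 94 B5.
Offset 20: leading byte 0xEB = 11101011 → 3-byte char #7 = EB B8 B4.
Offset 23: leading byte 0xDE = 11011110 → 2-byte char #8 = DE 90.
Leading byte 0xDE = 11011110 matches 110xxxxx → 2-byte sequence.
Byte 1: 0xDE = 11011110, payload 11110 (5 bits).
Byte 2: 0x90 = 10010000 (10xxxxxx ✓), payload 010000.
Concatenate: 11110010000 = 0x790 (11 bits → U+0790).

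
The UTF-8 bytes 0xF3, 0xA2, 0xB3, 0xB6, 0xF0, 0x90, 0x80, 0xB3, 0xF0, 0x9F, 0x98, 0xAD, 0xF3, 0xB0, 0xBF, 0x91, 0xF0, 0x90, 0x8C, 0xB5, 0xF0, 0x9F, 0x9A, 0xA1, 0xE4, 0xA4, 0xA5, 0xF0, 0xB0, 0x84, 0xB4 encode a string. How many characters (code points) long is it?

Byte at offset 0: 0xF3 = 11110011 → 4-byte char (#1). Advance 4.
Byte at offset 4: 0xF0 = 11110000 → 4-byte char (#2). Advance 4.
Byte at offset 8: 0xF0 = 11110000 → 4-byte char (#3). Advance 4.
Byte at offset 12: 0xF3 = 11110011 → 4-byte char (#4). Advance 4.
Byte at offset 16: 0xF0 = 11110000 → 4-byte char (#5). Advance 4.
Byte at offset 20: 0xF0 = 11110000 → 4-byte char (#6). Advance 4.
Byte at offset 24: 0xE4 = 11100100 → 3-byte char (#7). Advance 3.
Byte at offset 27: 0xF0 = 11110000 → 4-byte char (#8). Advance 4.
Reached end at offset 31 after 8 code points.

8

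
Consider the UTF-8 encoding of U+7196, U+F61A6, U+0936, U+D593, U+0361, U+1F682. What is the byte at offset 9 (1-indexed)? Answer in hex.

0xA4

1-indexed offset 9 is 0-indexed offset 8.
U+7196 → 3-byte form E7 86 96 at offsets 0–2.
U+F61A6 → 4-byte form F3 B6 86 A6 at offsets 3–6.
U+0936 → 3-byte form E0 A4 B6 at offsets 7–9.
Offset 8 falls in char 3's range; it's byte 2 of E0 A4 B6 = 0xA4.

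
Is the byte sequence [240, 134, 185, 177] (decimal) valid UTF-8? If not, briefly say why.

Leading byte 0xF0 = 11110000 → 4-byte form.
Continuation bytes all match 10xxxxxx. Payload decodes to 0x6E71.
But 0x6E71 < 0x10000, the minimum for a 4-byte sequence — this is an overlong encoding.

invalid (overlong encoding)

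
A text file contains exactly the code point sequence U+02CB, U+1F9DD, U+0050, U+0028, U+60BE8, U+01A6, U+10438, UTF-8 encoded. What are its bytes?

U+02CB: 2-byte form → CB 8B.
U+1F9DD: 4-byte form → F0 9F A7 9D.
U+0050: 1-byte form → 50.
U+0028: 1-byte form → 28.
U+60BE8: 4-byte form → F1 A0 AF A8.
U+01A6: 2-byte form → C6 A6.
U+10438: 4-byte form → F0 90 90 B8.
Concatenated (18 bytes): CB 8B F0 9F A7 9D 50 28 F1 A0 AF A8 C6 A6 F0 90 90 B8.

CB 8B F0 9F A7 9D 50 28 F1 A0 AF A8 C6 A6 F0 90 90 B8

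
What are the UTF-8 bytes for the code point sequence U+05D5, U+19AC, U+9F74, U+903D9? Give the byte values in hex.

U+05D5: 2-byte form → D7 95.
U+19AC: 3-byte form → E1 A6 AC.
U+9F74: 3-byte form → E9 BD B4.
U+903D9: 4-byte form → F2 90 8F 99.
Concatenated (12 bytes): D7 95 E1 A6 AC E9 BD B4 F2 90 8F 99.

D7 95 E1 A6 AC E9 BD B4 F2 90 8F 99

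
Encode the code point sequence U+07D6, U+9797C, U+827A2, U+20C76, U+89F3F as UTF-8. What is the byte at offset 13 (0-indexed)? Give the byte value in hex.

U+07D6 → 2-byte form DF 96 at offsets 0–1.
U+9797C → 4-byte form F2 97 A5 BC at offsets 2–5.
U+827A2 → 4-byte form F2 82 9E A2 at offsets 6–9.
U+20C76 → 4-byte form F0 A0 B1 B6 at offsets 10–13.
Offset 13 falls in char 4's range; it's byte 4 of F0 A0 B1 B6 = 0xB6.

0xB6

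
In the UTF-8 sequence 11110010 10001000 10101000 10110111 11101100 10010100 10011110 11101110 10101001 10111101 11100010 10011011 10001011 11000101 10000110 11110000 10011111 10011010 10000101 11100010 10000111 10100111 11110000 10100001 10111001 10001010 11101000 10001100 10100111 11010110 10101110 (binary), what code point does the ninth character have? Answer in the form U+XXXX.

U+8327

Offset 0: leading byte 0xF2 = 11110010 → 4-byte char #1 = F2 88 A8 B7.
Offset 4: leading byte 0xEC = 11101100 → 3-byte char #2 = EC 94 9E.
Offset 7: leading byte 0xEE = 11101110 → 3-byte char #3 = EE A9 BD.
Offset 10: leading byte 0xE2 = 11100010 → 3-byte char #4 = E2 9B 8B.
Offset 13: leading byte 0xC5 = 11000101 → 2-byte char #5 = C5 86.
Offset 15: leading byte 0xF0 = 11110000 → 4-byte char #6 = F0 9F 9A 85.
Offset 19: leading byte 0xE2 = 11100010 → 3-byte char #7 = E2 87 A7.
Offset 22: leading byte 0xF0 = 11110000 → 4-byte char #8 = F0 A1 B9 8A.
Offset 26: leading byte 0xE8 = 11101000 → 3-byte char #9 = E8 8C A7.
Leading byte 0xE8 = 11101000 matches 1110xxxx → 3-byte sequence.
Byte 1: 0xE8 = 11101000, payload 1000 (4 bits).
Byte 2: 0x8C = 10001100 (10xxxxxx ✓), payload 001100.
Byte 3: 0xA7 = 10100111 (10xxxxxx ✓), payload 100111.
Concatenate: 1000001100100111 = 0x8327 (16 bits → U+8327).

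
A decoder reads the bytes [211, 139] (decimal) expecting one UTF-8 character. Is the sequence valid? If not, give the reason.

Leading byte 0xD3 = 11010011 → 2-byte form.
Continuation bytes 0x8B=10001011 all match 10xxxxxx.
Decoded value 0x4CB is ≥ 0x80 (shortest form) and not a surrogate.

valid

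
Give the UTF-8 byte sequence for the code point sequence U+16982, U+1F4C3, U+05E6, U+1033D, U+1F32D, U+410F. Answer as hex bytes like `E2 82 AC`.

F0 96 A6 82 F0 9F 93 83 D7 A6 F0 90 8C BD F0 9F 8C AD E4 84 8F

U+16982: 4-byte form → F0 96 A6 82.
U+1F4C3: 4-byte form → F0 9F 93 83.
U+05E6: 2-byte form → D7 A6.
U+1033D: 4-byte form → F0 90 8C BD.
U+1F32D: 4-byte form → F0 9F 8C AD.
U+410F: 3-byte form → E4 84 8F.
Concatenated (21 bytes): F0 96 A6 82 F0 9F 93 83 D7 A6 F0 90 8C BD F0 9F 8C AD E4 84 8F.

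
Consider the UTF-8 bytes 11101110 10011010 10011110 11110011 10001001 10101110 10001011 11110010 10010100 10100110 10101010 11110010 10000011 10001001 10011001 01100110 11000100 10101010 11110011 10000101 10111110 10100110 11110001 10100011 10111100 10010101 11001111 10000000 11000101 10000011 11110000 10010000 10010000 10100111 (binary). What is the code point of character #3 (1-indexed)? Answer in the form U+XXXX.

U+949AA

Offset 0: leading byte 0xEE = 11101110 → 3-byte char #1 = EE 9A 9E.
Offset 3: leading byte 0xF3 = 11110011 → 4-byte char #2 = F3 89 AE 8B.
Offset 7: leading byte 0xF2 = 11110010 → 4-byte char #3 = F2 94 A6 AA.
Leading byte 0xF2 = 11110010 matches 11110xxx → 4-byte sequence.
Byte 1: 0xF2 = 11110010, payload 010 (3 bits).
Byte 2: 0x94 = 10010100 (10xxxxxx ✓), payload 010100.
Byte 3: 0xA6 = 10100110 (10xxxxxx ✓), payload 100110.
Byte 4: 0xAA = 10101010 (10xxxxxx ✓), payload 101010.
Concatenate: 010010100100110101010 = 0x949AA (21 bits → U+949AA).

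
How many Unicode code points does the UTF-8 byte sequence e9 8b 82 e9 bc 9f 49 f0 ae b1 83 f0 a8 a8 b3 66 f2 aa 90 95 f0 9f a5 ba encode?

8

Byte at offset 0: 0xE9 = 11101001 → 3-byte char (#1). Advance 3.
Byte at offset 3: 0xE9 = 11101001 → 3-byte char (#2). Advance 3.
Byte at offset 6: 0x49 = 01001001 → 1-byte char (#3). Advance 1.
Byte at offset 7: 0xF0 = 11110000 → 4-byte char (#4). Advance 4.
Byte at offset 11: 0xF0 = 11110000 → 4-byte char (#5). Advance 4.
Byte at offset 15: 0x66 = 01100110 → 1-byte char (#6). Advance 1.
Byte at offset 16: 0xF2 = 11110010 → 4-byte char (#7). Advance 4.
Byte at offset 20: 0xF0 = 11110000 → 4-byte char (#8). Advance 4.
Reached end at offset 24 after 8 code points.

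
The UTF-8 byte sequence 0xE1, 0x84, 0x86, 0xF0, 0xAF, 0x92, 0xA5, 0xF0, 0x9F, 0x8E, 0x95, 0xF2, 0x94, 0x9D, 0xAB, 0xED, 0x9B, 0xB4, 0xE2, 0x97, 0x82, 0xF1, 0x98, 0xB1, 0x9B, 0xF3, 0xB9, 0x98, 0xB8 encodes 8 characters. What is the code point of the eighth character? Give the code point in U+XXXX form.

U+F9638

Offset 0: leading byte 0xE1 = 11100001 → 3-byte char #1 = E1 84 86.
Offset 3: leading byte 0xF0 = 11110000 → 4-byte char #2 = F0 AF 92 A5.
Offset 7: leading byte 0xF0 = 11110000 → 4-byte char #3 = F0 9F 8E 95.
Offset 11: leading byte 0xF2 = 11110010 → 4-byte char #4 = F2 94 9D AB.
Offset 15: leading byte 0xED = 11101101 → 3-byte char #5 = ED 9B B4.
Offset 18: leading byte 0xE2 = 11100010 → 3-byte char #6 = E2 97 82.
Offset 21: leading byte 0xF1 = 11110001 → 4-byte char #7 = F1 98 B1 9B.
Offset 25: leading byte 0xF3 = 11110011 → 4-byte char #8 = F3 B9 98 B8.
Leading byte 0xF3 = 11110011 matches 11110xxx → 4-byte sequence.
Byte 1: 0xF3 = 11110011, payload 011 (3 bits).
Byte 2: 0xB9 = 10111001 (10xxxxxx ✓), payload 111001.
Byte 3: 0x98 = 10011000 (10xxxxxx ✓), payload 011000.
Byte 4: 0xB8 = 10111000 (10xxxxxx ✓), payload 111000.
Concatenate: 011111001011000111000 = 0xF9638 (21 bits → U+F9638).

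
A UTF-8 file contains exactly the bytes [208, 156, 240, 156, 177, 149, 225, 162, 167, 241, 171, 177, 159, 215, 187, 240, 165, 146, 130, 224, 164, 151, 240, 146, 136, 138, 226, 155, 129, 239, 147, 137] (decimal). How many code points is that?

Byte at offset 0: 0xD0 = 11010000 → 2-byte char (#1). Advance 2.
Byte at offset 2: 0xF0 = 11110000 → 4-byte char (#2). Advance 4.
Byte at offset 6: 0xE1 = 11100001 → 3-byte char (#3). Advance 3.
Byte at offset 9: 0xF1 = 11110001 → 4-byte char (#4). Advance 4.
Byte at offset 13: 0xD7 = 11010111 → 2-byte char (#5). Advance 2.
Byte at offset 15: 0xF0 = 11110000 → 4-byte char (#6). Advance 4.
Byte at offset 19: 0xE0 = 11100000 → 3-byte char (#7). Advance 3.
Byte at offset 22: 0xF0 = 11110000 → 4-byte char (#8). Advance 4.
Byte at offset 26: 0xE2 = 11100010 → 3-byte char (#9). Advance 3.
Byte at offset 29: 0xEF = 11101111 → 3-byte char (#10). Advance 3.
Reached end at offset 32 after 10 code points.

10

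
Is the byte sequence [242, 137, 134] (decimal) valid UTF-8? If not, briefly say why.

invalid (sequence truncated)

Leading byte 0xF2 = 11110010 → 4-byte form, but only 3 bytes are present.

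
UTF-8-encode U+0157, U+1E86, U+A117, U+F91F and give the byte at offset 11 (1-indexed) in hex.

0x9F

1-indexed offset 11 is 0-indexed offset 10.
U+0157 → 2-byte form C5 97 at offsets 0–1.
U+1E86 → 3-byte form E1 BA 86 at offsets 2–4.
U+A117 → 3-byte form EA 84 97 at offsets 5–7.
U+F91F → 3-byte form EF A4 9F at offsets 8–10.
Offset 10 falls in char 4's range; it's byte 3 of EF A4 9F = 0x9F.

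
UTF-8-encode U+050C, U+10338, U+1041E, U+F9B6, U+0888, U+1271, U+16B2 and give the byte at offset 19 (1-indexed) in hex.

1-indexed offset 19 is 0-indexed offset 18.
U+050C → 2-byte form D4 8C at offsets 0–1.
U+10338 → 4-byte form F0 90 8C B8 at offsets 2–5.
U+1041E → 4-byte form F0 90 90 9E at offsets 6–9.
U+F9B6 → 3-byte form EF A6 B6 at offsets 10–12.
U+0888 → 3-byte form E0 A2 88 at offsets 13–15.
U+1271 → 3-byte form E1 89 B1 at offsets 16–18.
Offset 18 falls in char 6's range; it's byte 3 of E1 89 B1 = 0xB1.

0xB1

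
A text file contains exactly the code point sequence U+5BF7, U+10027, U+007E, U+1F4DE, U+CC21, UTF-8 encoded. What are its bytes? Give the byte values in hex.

E5 AF B7 F0 90 80 A7 7E F0 9F 93 9E EC B0 A1

U+5BF7: 3-byte form → E5 AF B7.
U+10027: 4-byte form → F0 90 80 A7.
U+007E: 1-byte form → 7E.
U+1F4DE: 4-byte form → F0 9F 93 9E.
U+CC21: 3-byte form → EC B0 A1.
Concatenated (15 bytes): E5 AF B7 F0 90 80 A7 7E F0 9F 93 9E EC B0 A1.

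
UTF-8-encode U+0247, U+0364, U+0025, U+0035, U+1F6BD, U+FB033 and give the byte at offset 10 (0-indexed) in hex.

U+0247 → 2-byte form C9 87 at offsets 0–1.
U+0364 → 2-byte form CD A4 at offsets 2–3.
U+0025 → 1-byte form 25 at offsets 4–4.
U+0035 → 1-byte form 35 at offsets 5–5.
U+1F6BD → 4-byte form F0 9F 9A BD at offsets 6–9.
U+FB033 → 4-byte form F3 BB 80 B3 at offsets 10–13.
Offset 10 falls in char 6's range; it's byte 1 of F3 BB 80 B3 = 0xF3.

0xF3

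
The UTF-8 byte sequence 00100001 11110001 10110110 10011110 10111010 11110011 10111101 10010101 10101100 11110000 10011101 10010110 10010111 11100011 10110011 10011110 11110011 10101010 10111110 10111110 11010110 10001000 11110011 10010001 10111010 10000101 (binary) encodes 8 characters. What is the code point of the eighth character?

Offset 0: leading byte 0x21 = 00100001 → 1-byte char #1 = 21.
Offset 1: leading byte 0xF1 = 11110001 → 4-byte char #2 = F1 B6 9E BA.
Offset 5: leading byte 0xF3 = 11110011 → 4-byte char #3 = F3 BD 95 AC.
Offset 9: leading byte 0xF0 = 11110000 → 4-byte char #4 = F0 9D 96 97.
Offset 13: leading byte 0xE3 = 11100011 → 3-byte char #5 = E3 B3 9E.
Offset 16: leading byte 0xF3 = 11110011 → 4-byte char #6 = F3 AA BE BE.
Offset 20: leading byte 0xD6 = 11010110 → 2-byte char #7 = D6 88.
Offset 22: leading byte 0xF3 = 11110011 → 4-byte char #8 = F3 91 BA 85.
Leading byte 0xF3 = 11110011 matches 11110xxx → 4-byte sequence.
Byte 1: 0xF3 = 11110011, payload 011 (3 bits).
Byte 2: 0x91 = 10010001 (10xxxxxx ✓), payload 010001.
Byte 3: 0xBA = 10111010 (10xxxxxx ✓), payload 111010.
Byte 4: 0x85 = 10000101 (10xxxxxx ✓), payload 000101.
Concatenate: 011010001111010000101 = 0xD1E85 (21 bits → U+D1E85).

U+D1E85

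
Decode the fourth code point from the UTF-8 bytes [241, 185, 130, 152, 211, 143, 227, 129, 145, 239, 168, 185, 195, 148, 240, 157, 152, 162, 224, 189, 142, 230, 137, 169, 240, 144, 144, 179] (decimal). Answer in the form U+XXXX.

U+FA39

Offset 0: leading byte 0xF1 = 11110001 → 4-byte char #1 = F1 B9 82 98.
Offset 4: leading byte 0xD3 = 11010011 → 2-byte char #2 = D3 8F.
Offset 6: leading byte 0xE3 = 11100011 → 3-byte char #3 = E3 81 91.
Offset 9: leading byte 0xEF = 11101111 → 3-byte char #4 = EF A8 B9.
Leading byte 0xEF = 11101111 matches 1110xxxx → 3-byte sequence.
Byte 1: 0xEF = 11101111, payload 1111 (4 bits).
Byte 2: 0xA8 = 10101000 (10xxxxxx ✓), payload 101000.
Byte 3: 0xB9 = 10111001 (10xxxxxx ✓), payload 111001.
Concatenate: 1111101000111001 = 0xFA39 (16 bits → U+FA39).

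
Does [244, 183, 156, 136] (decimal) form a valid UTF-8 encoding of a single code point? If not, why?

Leading byte 0xF4 = 11110100 → 4-byte form.
Payload = 0x137708, which exceeds U+10FFFF, the maximum Unicode code point. (Leading bytes F5–FF, or F4 followed by ≥ 0x90, are invalid.)

invalid (encodes a value above U+10FFFF)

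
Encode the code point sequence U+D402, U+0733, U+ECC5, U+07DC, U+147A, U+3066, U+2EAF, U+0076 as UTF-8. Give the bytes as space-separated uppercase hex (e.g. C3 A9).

ED 90 82 DC B3 EE B3 85 DF 9C E1 91 BA E3 81 A6 E2 BA AF 76

U+D402: 3-byte form → ED 90 82.
U+0733: 2-byte form → DC B3.
U+ECC5: 3-byte form → EE B3 85.
U+07DC: 2-byte form → DF 9C.
U+147A: 3-byte form → E1 91 BA.
U+3066: 3-byte form → E3 81 A6.
U+2EAF: 3-byte form → E2 BA AF.
U+0076: 1-byte form → 76.
Concatenated (20 bytes): ED 90 82 DC B3 EE B3 85 DF 9C E1 91 BA E3 81 A6 E2 BA AF 76.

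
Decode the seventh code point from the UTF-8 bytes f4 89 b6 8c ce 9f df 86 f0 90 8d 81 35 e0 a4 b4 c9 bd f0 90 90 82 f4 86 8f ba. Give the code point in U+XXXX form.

U+027D

Offset 0: leading byte 0xF4 = 11110100 → 4-byte char #1 = F4 89 B6 8C.
Offset 4: leading byte 0xCE = 11001110 → 2-byte char #2 = CE 9F.
Offset 6: leading byte 0xDF = 11011111 → 2-byte char #3 = DF 86.
Offset 8: leading byte 0xF0 = 11110000 → 4-byte char #4 = F0 90 8D 81.
Offset 12: leading byte 0x35 = 00110101 → 1-byte char #5 = 35.
Offset 13: leading byte 0xE0 = 11100000 → 3-byte char #6 = E0 A4 B4.
Offset 16: leading byte 0xC9 = 11001001 → 2-byte char #7 = C9 BD.
Leading byte 0xC9 = 11001001 matches 110xxxxx → 2-byte sequence.
Byte 1: 0xC9 = 11001001, payload 01001 (5 bits).
Byte 2: 0xBD = 10111101 (10xxxxxx ✓), payload 111101.
Concatenate: 01001111101 = 0x27D (11 bits → U+027D).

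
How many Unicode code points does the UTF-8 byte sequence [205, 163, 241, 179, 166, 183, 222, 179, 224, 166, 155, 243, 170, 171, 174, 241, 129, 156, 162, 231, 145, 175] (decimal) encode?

7

Byte at offset 0: 0xCD = 11001101 → 2-byte char (#1). Advance 2.
Byte at offset 2: 0xF1 = 11110001 → 4-byte char (#2). Advance 4.
Byte at offset 6: 0xDE = 11011110 → 2-byte char (#3). Advance 2.
Byte at offset 8: 0xE0 = 11100000 → 3-byte char (#4). Advance 3.
Byte at offset 11: 0xF3 = 11110011 → 4-byte char (#5). Advance 4.
Byte at offset 15: 0xF1 = 11110001 → 4-byte char (#6). Advance 4.
Byte at offset 19: 0xE7 = 11100111 → 3-byte char (#7). Advance 3.
Reached end at offset 22 after 7 code points.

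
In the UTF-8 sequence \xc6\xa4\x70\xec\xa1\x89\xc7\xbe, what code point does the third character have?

Offset 0: leading byte 0xC6 = 11000110 → 2-byte char #1 = C6 A4.
Offset 2: leading byte 0x70 = 01110000 → 1-byte char #2 = 70.
Offset 3: leading byte 0xEC = 11101100 → 3-byte char #3 = EC A1 89.
Leading byte 0xEC = 11101100 matches 1110xxxx → 3-byte sequence.
Byte 1: 0xEC = 11101100, payload 1100 (4 bits).
Byte 2: 0xA1 = 10100001 (10xxxxxx ✓), payload 100001.
Byte 3: 0x89 = 10001001 (10xxxxxx ✓), payload 001001.
Concatenate: 1100100001001001 = 0xC849 (16 bits → U+C849).

U+C849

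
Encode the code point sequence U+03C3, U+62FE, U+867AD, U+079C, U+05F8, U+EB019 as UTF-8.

CF 83 E6 8B BE F2 86 9E AD DE 9C D7 B8 F3 AB 80 99

U+03C3: 2-byte form → CF 83.
U+62FE: 3-byte form → E6 8B BE.
U+867AD: 4-byte form → F2 86 9E AD.
U+079C: 2-byte form → DE 9C.
U+05F8: 2-byte form → D7 B8.
U+EB019: 4-byte form → F3 AB 80 99.
Concatenated (17 bytes): CF 83 E6 8B BE F2 86 9E AD DE 9C D7 B8 F3 AB 80 99.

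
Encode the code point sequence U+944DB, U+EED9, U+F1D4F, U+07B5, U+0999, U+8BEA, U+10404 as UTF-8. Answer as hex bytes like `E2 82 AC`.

F2 94 93 9B EE BB 99 F3 B1 B5 8F DE B5 E0 A6 99 E8 AF AA F0 90 90 84

U+944DB: 4-byte form → F2 94 93 9B.
U+EED9: 3-byte form → EE BB 99.
U+F1D4F: 4-byte form → F3 B1 B5 8F.
U+07B5: 2-byte form → DE B5.
U+0999: 3-byte form → E0 A6 99.
U+8BEA: 3-byte form → E8 AF AA.
U+10404: 4-byte form → F0 90 90 84.
Concatenated (23 bytes): F2 94 93 9B EE BB 99 F3 B1 B5 8F DE B5 E0 A6 99 E8 AF AA F0 90 90 84.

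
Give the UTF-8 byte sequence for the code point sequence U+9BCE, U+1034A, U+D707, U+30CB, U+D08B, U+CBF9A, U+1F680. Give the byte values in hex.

E9 AF 8E F0 90 8D 8A ED 9C 87 E3 83 8B ED 82 8B F3 8B BE 9A F0 9F 9A 80

U+9BCE: 3-byte form → E9 AF 8E.
U+1034A: 4-byte form → F0 90 8D 8A.
U+D707: 3-byte form → ED 9C 87.
U+30CB: 3-byte form → E3 83 8B.
U+D08B: 3-byte form → ED 82 8B.
U+CBF9A: 4-byte form → F3 8B BE 9A.
U+1F680: 4-byte form → F0 9F 9A 80.
Concatenated (24 bytes): E9 AF 8E F0 90 8D 8A ED 9C 87 E3 83 8B ED 82 8B F3 8B BE 9A F0 9F 9A 80.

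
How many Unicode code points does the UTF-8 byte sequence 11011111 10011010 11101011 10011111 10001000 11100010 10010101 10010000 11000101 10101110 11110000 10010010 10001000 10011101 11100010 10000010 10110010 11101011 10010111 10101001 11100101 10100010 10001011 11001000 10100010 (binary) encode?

Byte at offset 0: 0xDF = 11011111 → 2-byte char (#1). Advance 2.
Byte at offset 2: 0xEB = 11101011 → 3-byte char (#2). Advance 3.
Byte at offset 5: 0xE2 = 11100010 → 3-byte char (#3). Advance 3.
Byte at offset 8: 0xC5 = 11000101 → 2-byte char (#4). Advance 2.
Byte at offset 10: 0xF0 = 11110000 → 4-byte char (#5). Advance 4.
Byte at offset 14: 0xE2 = 11100010 → 3-byte char (#6). Advance 3.
Byte at offset 17: 0xEB = 11101011 → 3-byte char (#7). Advance 3.
Byte at offset 20: 0xE5 = 11100101 → 3-byte char (#8). Advance 3.
Byte at offset 23: 0xC8 = 11001000 → 2-byte char (#9). Advance 2.
Reached end at offset 25 after 9 code points.

9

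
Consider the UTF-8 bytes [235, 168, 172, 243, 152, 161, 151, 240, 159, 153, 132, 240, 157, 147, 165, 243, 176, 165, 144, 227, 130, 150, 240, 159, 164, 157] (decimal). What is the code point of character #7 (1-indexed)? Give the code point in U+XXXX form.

Offset 0: leading byte 0xEB = 11101011 → 3-byte char #1 = EB A8 AC.
Offset 3: leading byte 0xF3 = 11110011 → 4-byte char #2 = F3 98 A1 97.
Offset 7: leading byte 0xF0 = 11110000 → 4-byte char #3 = F0 9F 99 84.
Offset 11: leading byte 0xF0 = 11110000 → 4-byte char #4 = F0 9D 93 A5.
Offset 15: leading byte 0xF3 = 11110011 → 4-byte char #5 = F3 B0 A5 90.
Offset 19: leading byte 0xE3 = 11100011 → 3-byte char #6 = E3 82 96.
Offset 22: leading byte 0xF0 = 11110000 → 4-byte char #7 = F0 9F A4 9D.
Leading byte 0xF0 = 11110000 matches 11110xxx → 4-byte sequence.
Byte 1: 0xF0 = 11110000, payload 000 (3 bits).
Byte 2: 0x9F = 10011111 (10xxxxxx ✓), payload 011111.
Byte 3: 0xA4 = 10100100 (10xxxxxx ✓), payload 100100.
Byte 4: 0x9D = 10011101 (10xxxxxx ✓), payload 011101.
Concatenate: 000011111100100011101 = 0x1F91D (21 bits → U+1F91D).

U+1F91D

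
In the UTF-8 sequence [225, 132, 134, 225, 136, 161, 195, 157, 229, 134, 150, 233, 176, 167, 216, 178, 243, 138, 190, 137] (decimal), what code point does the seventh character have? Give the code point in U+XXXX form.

U+CAF89

Offset 0: leading byte 0xE1 = 11100001 → 3-byte char #1 = E1 84 86.
Offset 3: leading byte 0xE1 = 11100001 → 3-byte char #2 = E1 88 A1.
Offset 6: leading byte 0xC3 = 11000011 → 2-byte char #3 = C3 9D.
Offset 8: leading byte 0xE5 = 11100101 → 3-byte char #4 = E5 86 96.
Offset 11: leading byte 0xE9 = 11101001 → 3-byte char #5 = E9 B0 A7.
Offset 14: leading byte 0xD8 = 11011000 → 2-byte char #6 = D8 B2.
Offset 16: leading byte 0xF3 = 11110011 → 4-byte char #7 = F3 8A BE 89.
Leading byte 0xF3 = 11110011 matches 11110xxx → 4-byte sequence.
Byte 1: 0xF3 = 11110011, payload 011 (3 bits).
Byte 2: 0x8A = 10001010 (10xxxxxx ✓), payload 001010.
Byte 3: 0xBE = 10111110 (10xxxxxx ✓), payload 111110.
Byte 4: 0x89 = 10001001 (10xxxxxx ✓), payload 001001.
Concatenate: 011001010111110001001 = 0xCAF89 (21 bits → U+CAF89).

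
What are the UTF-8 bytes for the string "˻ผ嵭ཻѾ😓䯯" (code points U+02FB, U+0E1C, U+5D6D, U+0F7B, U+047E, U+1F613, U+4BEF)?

CB BB E0 B8 9C E5 B5 AD E0 BD BB D1 BE F0 9F 98 93 E4 AF AF

U+02FB: 2-byte form → CB BB.
U+0E1C: 3-byte form → E0 B8 9C.
U+5D6D: 3-byte form → E5 B5 AD.
U+0F7B: 3-byte form → E0 BD BB.
U+047E: 2-byte form → D1 BE.
U+1F613: 4-byte form → F0 9F 98 93.
U+4BEF: 3-byte form → E4 AF AF.
Concatenated (20 bytes): CB BB E0 B8 9C E5 B5 AD E0 BD BB D1 BE F0 9F 98 93 E4 AF AF.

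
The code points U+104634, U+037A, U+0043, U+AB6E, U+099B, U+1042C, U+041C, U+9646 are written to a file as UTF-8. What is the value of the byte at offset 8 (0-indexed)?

0xAD

U+104634 → 4-byte form F4 84 98 B4 at offsets 0–3.
U+037A → 2-byte form CD BA at offsets 4–5.
U+0043 → 1-byte form 43 at offsets 6–6.
U+AB6E → 3-byte form EA AD AE at offsets 7–9.
Offset 8 falls in char 4's range; it's byte 2 of EA AD AE = 0xAD.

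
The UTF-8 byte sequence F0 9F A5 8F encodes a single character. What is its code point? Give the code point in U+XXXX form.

U+1F94F

Leading byte 0xF0 = 11110000 matches 11110xxx → 4-byte sequence.
Byte 1: 0xF0 = 11110000, payload 000 (3 bits).
Byte 2: 0x9F = 10011111 (10xxxxxx ✓), payload 011111.
Byte 3: 0xA5 = 10100101 (10xxxxxx ✓), payload 100101.
Byte 4: 0x8F = 10001111 (10xxxxxx ✓), payload 001111.
Concatenate: 000011111100101001111 = 0x1F94F (21 bits → U+1F94F).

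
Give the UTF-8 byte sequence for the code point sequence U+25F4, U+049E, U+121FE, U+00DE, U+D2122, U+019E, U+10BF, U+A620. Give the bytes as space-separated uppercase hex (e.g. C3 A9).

U+25F4: 3-byte form → E2 97 B4.
U+049E: 2-byte form → D2 9E.
U+121FE: 4-byte form → F0 92 87 BE.
U+00DE: 2-byte form → C3 9E.
U+D2122: 4-byte form → F3 92 84 A2.
U+019E: 2-byte form → C6 9E.
U+10BF: 3-byte form → E1 82 BF.
U+A620: 3-byte form → EA 98 A0.
Concatenated (23 bytes): E2 97 B4 D2 9E F0 92 87 BE C3 9E F3 92 84 A2 C6 9E E1 82 BF EA 98 A0.

E2 97 B4 D2 9E F0 92 87 BE C3 9E F3 92 84 A2 C6 9E E1 82 BF EA 98 A0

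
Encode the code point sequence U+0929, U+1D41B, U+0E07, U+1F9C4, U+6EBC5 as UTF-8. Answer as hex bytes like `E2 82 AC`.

E0 A4 A9 F0 9D 90 9B E0 B8 87 F0 9F A7 84 F1 AE AF 85

U+0929: 3-byte form → E0 A4 A9.
U+1D41B: 4-byte form → F0 9D 90 9B.
U+0E07: 3-byte form → E0 B8 87.
U+1F9C4: 4-byte form → F0 9F A7 84.
U+6EBC5: 4-byte form → F1 AE AF 85.
Concatenated (18 bytes): E0 A4 A9 F0 9D 90 9B E0 B8 87 F0 9F A7 84 F1 AE AF 85.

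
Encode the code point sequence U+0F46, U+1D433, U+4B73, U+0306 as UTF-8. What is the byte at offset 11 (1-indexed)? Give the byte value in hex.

0xCC

1-indexed offset 11 is 0-indexed offset 10.
U+0F46 → 3-byte form E0 BD 86 at offsets 0–2.
U+1D433 → 4-byte form F0 9D 90 B3 at offsets 3–6.
U+4B73 → 3-byte form E4 AD B3 at offsets 7–9.
U+0306 → 2-byte form CC 86 at offsets 10–11.
Offset 10 falls in char 4's range; it's byte 1 of CC 86 = 0xCC.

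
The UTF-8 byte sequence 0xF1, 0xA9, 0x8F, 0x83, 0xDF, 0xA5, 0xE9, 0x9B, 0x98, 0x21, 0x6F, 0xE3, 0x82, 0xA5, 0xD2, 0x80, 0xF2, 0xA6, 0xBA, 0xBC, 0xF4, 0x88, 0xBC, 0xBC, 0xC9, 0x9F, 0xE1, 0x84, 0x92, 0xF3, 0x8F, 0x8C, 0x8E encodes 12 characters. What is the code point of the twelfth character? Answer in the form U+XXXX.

U+CF30E

Offset 0: leading byte 0xF1 = 11110001 → 4-byte char #1 = F1 A9 8F 83.
Offset 4: leading byte 0xDF = 11011111 → 2-byte char #2 = DF A5.
Offset 6: leading byte 0xE9 = 11101001 → 3-byte char #3 = E9 9B 98.
Offset 9: leading byte 0x21 = 00100001 → 1-byte char #4 = 21.
Offset 10: leading byte 0x6F = 01101111 → 1-byte char #5 = 6F.
Offset 11: leading byte 0xE3 = 11100011 → 3-byte char #6 = E3 82 A5.
Offset 14: leading byte 0xD2 = 11010010 → 2-byte char #7 = D2 80.
Offset 16: leading byte 0xF2 = 11110010 → 4-byte char #8 = F2 A6 BA BC.
Offset 20: leading byte 0xF4 = 11110100 → 4-byte char #9 = F4 88 BC BC.
Offset 24: leading byte 0xC9 = 11001001 → 2-byte char #10 = C9 9F.
Offset 26: leading byte 0xE1 = 11100001 → 3-byte char #11 = E1 84 92.
Offset 29: leading byte 0xF3 = 11110011 → 4-byte char #12 = F3 8F 8C 8E.
Leading byte 0xF3 = 11110011 matches 11110xxx → 4-byte sequence.
Byte 1: 0xF3 = 11110011, payload 011 (3 bits).
Byte 2: 0x8F = 10001111 (10xxxxxx ✓), payload 001111.
Byte 3: 0x8C = 10001100 (10xxxxxx ✓), payload 001100.
Byte 4: 0x8E = 10001110 (10xxxxxx ✓), payload 001110.
Concatenate: 011001111001100001110 = 0xCF30E (21 bits → U+CF30E).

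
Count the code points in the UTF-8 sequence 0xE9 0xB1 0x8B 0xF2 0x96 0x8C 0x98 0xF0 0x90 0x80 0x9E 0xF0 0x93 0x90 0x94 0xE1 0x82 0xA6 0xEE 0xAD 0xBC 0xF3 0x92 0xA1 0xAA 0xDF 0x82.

Byte at offset 0: 0xE9 = 11101001 → 3-byte char (#1). Advance 3.
Byte at offset 3: 0xF2 = 11110010 → 4-byte char (#2). Advance 4.
Byte at offset 7: 0xF0 = 11110000 → 4-byte char (#3). Advance 4.
Byte at offset 11: 0xF0 = 11110000 → 4-byte char (#4). Advance 4.
Byte at offset 15: 0xE1 = 11100001 → 3-byte char (#5). Advance 3.
Byte at offset 18: 0xEE = 11101110 → 3-byte char (#6). Advance 3.
Byte at offset 21: 0xF3 = 11110011 → 4-byte char (#7). Advance 4.
Byte at offset 25: 0xDF = 11011111 → 2-byte char (#8). Advance 2.
Reached end at offset 27 after 8 code points.

8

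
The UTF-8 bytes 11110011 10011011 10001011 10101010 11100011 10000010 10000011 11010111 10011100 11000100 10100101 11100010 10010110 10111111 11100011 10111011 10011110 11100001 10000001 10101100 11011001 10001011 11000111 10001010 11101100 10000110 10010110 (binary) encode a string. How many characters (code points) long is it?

10

Byte at offset 0: 0xF3 = 11110011 → 4-byte char (#1). Advance 4.
Byte at offset 4: 0xE3 = 11100011 → 3-byte char (#2). Advance 3.
Byte at offset 7: 0xD7 = 11010111 → 2-byte char (#3). Advance 2.
Byte at offset 9: 0xC4 = 11000100 → 2-byte char (#4). Advance 2.
Byte at offset 11: 0xE2 = 11100010 → 3-byte char (#5). Advance 3.
Byte at offset 14: 0xE3 = 11100011 → 3-byte char (#6). Advance 3.
Byte at offset 17: 0xE1 = 11100001 → 3-byte char (#7). Advance 3.
Byte at offset 20: 0xD9 = 11011001 → 2-byte char (#8). Advance 2.
Byte at offset 22: 0xC7 = 11000111 → 2-byte char (#9). Advance 2.
Byte at offset 24: 0xEC = 11101100 → 3-byte char (#10). Advance 3.
Reached end at offset 27 after 10 code points.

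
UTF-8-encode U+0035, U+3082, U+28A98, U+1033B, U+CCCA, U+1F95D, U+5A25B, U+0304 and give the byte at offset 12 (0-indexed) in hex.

0xEC

U+0035 → 1-byte form 35 at offsets 0–0.
U+3082 → 3-byte form E3 82 82 at offsets 1–3.
U+28A98 → 4-byte form F0 A8 AA 98 at offsets 4–7.
U+1033B → 4-byte form F0 90 8C BB at offsets 8–11.
U+CCCA → 3-byte form EC B3 8A at offsets 12–14.
Offset 12 falls in char 5's range; it's byte 1 of EC B3 8A = 0xEC.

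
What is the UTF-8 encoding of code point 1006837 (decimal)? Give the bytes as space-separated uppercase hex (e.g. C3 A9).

F3 B5 B3 B5

U+F5CF5 = 0xF5CF5 = 1006837 decimal. In range U+10000–U+10FFFF → 4-byte form: 11110xxx 10xxxxxx 10xxxxxx 10xxxxxx.
Binary (21 bits): 011110101110011110101.
Split 3+6+6+6: 011 | 110101 | 110011 | 110101.
Byte 1: 11110011 = 0xF3.
Byte 2: 10110101 = 0xB5.
Byte 3: 10110011 = 0xB3.
Byte 4: 10110101 = 0xB5.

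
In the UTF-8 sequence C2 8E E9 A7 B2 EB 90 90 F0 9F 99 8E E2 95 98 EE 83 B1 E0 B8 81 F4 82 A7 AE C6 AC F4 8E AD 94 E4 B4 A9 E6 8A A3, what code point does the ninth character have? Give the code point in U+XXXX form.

U+01AC

Offset 0: leading byte 0xC2 = 11000010 → 2-byte char #1 = C2 8E.
Offset 2: leading byte 0xE9 = 11101001 → 3-byte char #2 = E9 A7 B2.
Offset 5: leading byte 0xEB = 11101011 → 3-byte char #3 = EB 90 90.
Offset 8: leading byte 0xF0 = 11110000 → 4-byte char #4 = F0 9F 99 8E.
Offset 12: leading byte 0xE2 = 11100010 → 3-byte char #5 = E2 95 98.
Offset 15: leading byte 0xEE = 11101110 → 3-byte char #6 = EE 83 B1.
Offset 18: leading byte 0xE0 = 11100000 → 3-byte char #7 = E0 B8 81.
Offset 21: leading byte 0xF4 = 11110100 → 4-byte char #8 = F4 82 A7 AE.
Offset 25: leading byte 0xC6 = 11000110 → 2-byte char #9 = C6 AC.
Leading byte 0xC6 = 11000110 matches 110xxxxx → 2-byte sequence.
Byte 1: 0xC6 = 11000110, payload 00110 (5 bits).
Byte 2: 0xAC = 10101100 (10xxxxxx ✓), payload 101100.
Concatenate: 00110101100 = 0x1AC (11 bits → U+01AC).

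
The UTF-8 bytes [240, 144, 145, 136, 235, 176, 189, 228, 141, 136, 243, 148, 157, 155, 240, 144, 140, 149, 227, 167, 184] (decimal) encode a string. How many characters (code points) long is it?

6

Byte at offset 0: 0xF0 = 11110000 → 4-byte char (#1). Advance 4.
Byte at offset 4: 0xEB = 11101011 → 3-byte char (#2). Advance 3.
Byte at offset 7: 0xE4 = 11100100 → 3-byte char (#3). Advance 3.
Byte at offset 10: 0xF3 = 11110011 → 4-byte char (#4). Advance 4.
Byte at offset 14: 0xF0 = 11110000 → 4-byte char (#5). Advance 4.
Byte at offset 18: 0xE3 = 11100011 → 3-byte char (#6). Advance 3.
Reached end at offset 21 after 6 code points.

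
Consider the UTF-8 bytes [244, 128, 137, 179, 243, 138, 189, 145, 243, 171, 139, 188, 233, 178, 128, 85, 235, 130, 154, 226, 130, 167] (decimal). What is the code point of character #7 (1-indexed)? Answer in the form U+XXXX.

Offset 0: leading byte 0xF4 = 11110100 → 4-byte char #1 = F4 80 89 B3.
Offset 4: leading byte 0xF3 = 11110011 → 4-byte char #2 = F3 8A BD 91.
Offset 8: leading byte 0xF3 = 11110011 → 4-byte char #3 = F3 AB 8B BC.
Offset 12: leading byte 0xE9 = 11101001 → 3-byte char #4 = E9 B2 80.
Offset 15: leading byte 0x55 = 01010101 → 1-byte char #5 = 55.
Offset 16: leading byte 0xEB = 11101011 → 3-byte char #6 = EB 82 9A.
Offset 19: leading byte 0xE2 = 11100010 → 3-byte char #7 = E2 82 A7.
Leading byte 0xE2 = 11100010 matches 1110xxxx → 3-byte sequence.
Byte 1: 0xE2 = 11100010, payload 0010 (4 bits).
Byte 2: 0x82 = 10000010 (10xxxxxx ✓), payload 000010.
Byte 3: 0xA7 = 10100111 (10xxxxxx ✓), payload 100111.
Concatenate: 0010000010100111 = 0x20A7 (16 bits → U+20A7).

U+20A7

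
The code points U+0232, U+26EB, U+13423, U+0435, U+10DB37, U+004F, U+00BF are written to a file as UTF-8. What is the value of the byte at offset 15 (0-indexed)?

U+0232 → 2-byte form C8 B2 at offsets 0–1.
U+26EB → 3-byte form E2 9B AB at offsets 2–4.
U+13423 → 4-byte form F0 93 90 A3 at offsets 5–8.
U+0435 → 2-byte form D0 B5 at offsets 9–10.
U+10DB37 → 4-byte form F4 8D AC B7 at offsets 11–14.
U+004F → 1-byte form 4F at offsets 15–15.
Offset 15 falls in char 6's range; it's byte 1 of 4F = 0x4F.

0x4F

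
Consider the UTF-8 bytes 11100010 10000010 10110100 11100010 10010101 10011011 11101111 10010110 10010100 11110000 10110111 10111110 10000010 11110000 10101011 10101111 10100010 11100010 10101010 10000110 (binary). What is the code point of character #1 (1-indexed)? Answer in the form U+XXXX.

Offset 0: leading byte 0xE2 = 11100010 → 3-byte char #1 = E2 82 B4.
Leading byte 0xE2 = 11100010 matches 1110xxxx → 3-byte sequence.
Byte 1: 0xE2 = 11100010, payload 0010 (4 bits).
Byte 2: 0x82 = 10000010 (10xxxxxx ✓), payload 000010.
Byte 3: 0xB4 = 10110100 (10xxxxxx ✓), payload 110100.
Concatenate: 0010000010110100 = 0x20B4 (16 bits → U+20B4).

U+20B4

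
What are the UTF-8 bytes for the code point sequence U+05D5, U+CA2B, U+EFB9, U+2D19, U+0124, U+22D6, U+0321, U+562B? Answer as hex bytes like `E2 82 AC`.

D7 95 EC A8 AB EE BE B9 E2 B4 99 C4 A4 E2 8B 96 CC A1 E5 98 AB

U+05D5: 2-byte form → D7 95.
U+CA2B: 3-byte form → EC A8 AB.
U+EFB9: 3-byte form → EE BE B9.
U+2D19: 3-byte form → E2 B4 99.
U+0124: 2-byte form → C4 A4.
U+22D6: 3-byte form → E2 8B 96.
U+0321: 2-byte form → CC A1.
U+562B: 3-byte form → E5 98 AB.
Concatenated (21 bytes): D7 95 EC A8 AB EE BE B9 E2 B4 99 C4 A4 E2 8B 96 CC A1 E5 98 AB.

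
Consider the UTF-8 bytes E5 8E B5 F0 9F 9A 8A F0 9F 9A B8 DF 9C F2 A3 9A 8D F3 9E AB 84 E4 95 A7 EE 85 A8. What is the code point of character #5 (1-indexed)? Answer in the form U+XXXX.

Offset 0: leading byte 0xE5 = 11100101 → 3-byte char #1 = E5 8E B5.
Offset 3: leading byte 0xF0 = 11110000 → 4-byte char #2 = F0 9F 9A 8A.
Offset 7: leading byte 0xF0 = 11110000 → 4-byte char #3 = F0 9F 9A B8.
Offset 11: leading byte 0xDF = 11011111 → 2-byte char #4 = DF 9C.
Offset 13: leading byte 0xF2 = 11110010 → 4-byte char #5 = F2 A3 9A 8D.
Leading byte 0xF2 = 11110010 matches 11110xxx → 4-byte sequence.
Byte 1: 0xF2 = 11110010, payload 010 (3 bits).
Byte 2: 0xA3 = 10100011 (10xxxxxx ✓), payload 100011.
Byte 3: 0x9A = 10011010 (10xxxxxx ✓), payload 011010.
Byte 4: 0x8D = 10001101 (10xxxxxx ✓), payload 001101.
Concatenate: 010100011011010001101 = 0xA368D (21 bits → U+A368D).

U+A368D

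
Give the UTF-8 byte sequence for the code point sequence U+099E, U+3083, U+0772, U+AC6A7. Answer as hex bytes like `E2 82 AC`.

U+099E: 3-byte form → E0 A6 9E.
U+3083: 3-byte form → E3 82 83.
U+0772: 2-byte form → DD B2.
U+AC6A7: 4-byte form → F2 AC 9A A7.
Concatenated (12 bytes): E0 A6 9E E3 82 83 DD B2 F2 AC 9A A7.

E0 A6 9E E3 82 83 DD B2 F2 AC 9A A7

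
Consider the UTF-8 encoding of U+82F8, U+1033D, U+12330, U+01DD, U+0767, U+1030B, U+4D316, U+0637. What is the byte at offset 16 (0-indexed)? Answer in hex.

U+82F8 → 3-byte form E8 8B B8 at offsets 0–2.
U+1033D → 4-byte form F0 90 8C BD at offsets 3–6.
U+12330 → 4-byte form F0 92 8C B0 at offsets 7–10.
U+01DD → 2-byte form C7 9D at offsets 11–12.
U+0767 → 2-byte form DD A7 at offsets 13–14.
U+1030B → 4-byte form F0 90 8C 8B at offsets 15–18.
Offset 16 falls in char 6's range; it's byte 2 of F0 90 8C 8B = 0x90.

0x90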